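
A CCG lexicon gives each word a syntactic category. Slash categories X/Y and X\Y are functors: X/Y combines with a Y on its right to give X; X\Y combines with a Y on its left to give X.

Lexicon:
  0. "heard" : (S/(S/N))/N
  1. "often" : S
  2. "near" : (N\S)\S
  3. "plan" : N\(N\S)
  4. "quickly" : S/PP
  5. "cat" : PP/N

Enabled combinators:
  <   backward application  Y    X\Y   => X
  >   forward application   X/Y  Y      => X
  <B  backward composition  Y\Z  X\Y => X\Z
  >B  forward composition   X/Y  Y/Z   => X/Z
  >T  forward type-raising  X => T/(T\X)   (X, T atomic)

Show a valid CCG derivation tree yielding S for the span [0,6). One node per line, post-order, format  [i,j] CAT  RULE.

[0,1] (S/(S/N))/N  lex  "heard"
[1,2] S  lex  "often"
[2,3] (N\S)\S  lex  "near"
[1,3] N\S  <  k=2
[3,4] N\(N\S)  lex  "plan"
[1,4] N  <  k=3
[0,4] S/(S/N)  >  k=1
[4,5] S/PP  lex  "quickly"
[5,6] PP/N  lex  "cat"
[4,6] S/N  >B  k=5
[0,6] S  >  k=4

[0,6] S   >
  [0,4] S/(S/N)   >
    [0,1] "heard" : (S/(S/N))/N
    [1,4] N   <
      [1,3] N\S   <
        [1,2] "often" : S
        [2,3] "near" : (N\S)\S
      [3,4] "plan" : N\(N\S)
  [4,6] S/N   >B
    [4,5] "quickly" : S/PP
    [5,6] "cat" : PP/N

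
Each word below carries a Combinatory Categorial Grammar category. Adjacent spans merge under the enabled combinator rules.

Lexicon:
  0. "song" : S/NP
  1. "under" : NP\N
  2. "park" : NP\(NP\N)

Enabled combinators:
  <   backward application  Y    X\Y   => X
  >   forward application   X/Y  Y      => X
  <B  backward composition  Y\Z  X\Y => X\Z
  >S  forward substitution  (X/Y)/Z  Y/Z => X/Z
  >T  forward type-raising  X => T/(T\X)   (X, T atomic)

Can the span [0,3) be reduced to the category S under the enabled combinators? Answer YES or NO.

[0,3] S   >
  [0,1] "song" : S/NP
  [1,3] NP   <
    [1,2] "under" : NP\N
    [2,3] "park" : NP\(NP\N)

YES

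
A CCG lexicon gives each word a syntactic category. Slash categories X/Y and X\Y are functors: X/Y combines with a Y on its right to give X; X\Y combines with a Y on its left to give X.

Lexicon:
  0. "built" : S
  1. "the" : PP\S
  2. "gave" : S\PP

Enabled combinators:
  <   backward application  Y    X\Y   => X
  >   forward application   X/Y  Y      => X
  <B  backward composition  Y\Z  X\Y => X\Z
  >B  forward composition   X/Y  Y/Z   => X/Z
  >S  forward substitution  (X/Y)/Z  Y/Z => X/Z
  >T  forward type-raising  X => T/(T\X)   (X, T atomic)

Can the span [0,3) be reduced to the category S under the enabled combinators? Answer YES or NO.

[0,3] S   <
  [0,2] PP   <
    [0,1] "built" : S
    [1,2] "the" : PP\S
  [2,3] "gave" : S\PP

YES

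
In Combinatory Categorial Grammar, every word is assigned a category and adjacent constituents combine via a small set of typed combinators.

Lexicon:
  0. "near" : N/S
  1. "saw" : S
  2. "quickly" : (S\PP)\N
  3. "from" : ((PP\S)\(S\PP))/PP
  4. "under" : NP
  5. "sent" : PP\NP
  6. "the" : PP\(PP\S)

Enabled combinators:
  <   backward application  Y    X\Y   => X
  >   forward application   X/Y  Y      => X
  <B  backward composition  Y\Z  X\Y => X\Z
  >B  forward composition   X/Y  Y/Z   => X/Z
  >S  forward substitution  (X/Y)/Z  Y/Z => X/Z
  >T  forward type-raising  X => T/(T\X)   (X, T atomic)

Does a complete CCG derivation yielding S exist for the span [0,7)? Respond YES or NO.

N/S S (S\PP)\N ((PP\S)\(S\PP))/PP NP PP\NP PP\(PP\S)
CKY chart[0,7] = {N/(N\PP), NP/(NP\PP), PP, PP/(PP\PP), S/(S\PP)}; S ∉ chart

NO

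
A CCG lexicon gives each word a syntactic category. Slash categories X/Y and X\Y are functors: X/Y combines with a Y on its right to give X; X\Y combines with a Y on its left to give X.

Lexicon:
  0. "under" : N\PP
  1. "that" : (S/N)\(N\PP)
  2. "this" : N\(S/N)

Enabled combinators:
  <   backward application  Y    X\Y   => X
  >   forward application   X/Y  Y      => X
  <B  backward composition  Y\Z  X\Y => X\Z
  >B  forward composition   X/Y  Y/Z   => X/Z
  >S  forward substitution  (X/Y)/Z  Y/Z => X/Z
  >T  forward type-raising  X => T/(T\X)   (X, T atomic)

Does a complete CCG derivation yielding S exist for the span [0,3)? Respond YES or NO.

NO

N\PP (S/N)\(N\PP) N\(S/N)
CKY chart[0,3] = {N, N/(N\N), NP/(NP\N), PP/(PP\N), S/(S\N)}; S ∉ chart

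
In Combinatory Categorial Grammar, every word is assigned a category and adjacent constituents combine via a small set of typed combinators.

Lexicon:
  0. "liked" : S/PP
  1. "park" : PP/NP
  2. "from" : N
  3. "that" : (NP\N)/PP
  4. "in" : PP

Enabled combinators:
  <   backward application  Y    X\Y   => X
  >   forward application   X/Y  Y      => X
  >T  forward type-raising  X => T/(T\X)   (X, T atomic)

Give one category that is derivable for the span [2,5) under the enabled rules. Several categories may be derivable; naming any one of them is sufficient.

NP

[0,5] S   >
  [0,1] "liked" : S/PP
  [1,5] PP   >
    [1,2] "park" : PP/NP
    [2,5] NP   <
      [2,3] "from" : N
      [3,5] NP\N   >
        [3,4] "that" : (NP\N)/PP
        [4,5] "in" : PP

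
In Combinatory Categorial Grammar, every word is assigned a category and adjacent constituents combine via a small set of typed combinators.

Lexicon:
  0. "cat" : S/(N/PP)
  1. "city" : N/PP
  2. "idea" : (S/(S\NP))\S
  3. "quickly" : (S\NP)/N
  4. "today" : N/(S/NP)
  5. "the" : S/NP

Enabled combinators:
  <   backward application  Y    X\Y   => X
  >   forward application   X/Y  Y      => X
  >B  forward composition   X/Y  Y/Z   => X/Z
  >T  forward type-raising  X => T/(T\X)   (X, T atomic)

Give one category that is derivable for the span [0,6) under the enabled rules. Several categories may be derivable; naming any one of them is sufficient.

S

[0,6] S   >
  [0,3] S/(S\NP)   <
    [0,2] S   >
      [0,1] "cat" : S/(N/PP)
      [1,2] "city" : N/PP
    [2,3] "idea" : (S/(S\NP))\S
  [3,6] S\NP   >
    [3,4] "quickly" : (S\NP)/N
    [4,6] N   >
      [4,5] "today" : N/(S/NP)
      [5,6] "the" : S/NP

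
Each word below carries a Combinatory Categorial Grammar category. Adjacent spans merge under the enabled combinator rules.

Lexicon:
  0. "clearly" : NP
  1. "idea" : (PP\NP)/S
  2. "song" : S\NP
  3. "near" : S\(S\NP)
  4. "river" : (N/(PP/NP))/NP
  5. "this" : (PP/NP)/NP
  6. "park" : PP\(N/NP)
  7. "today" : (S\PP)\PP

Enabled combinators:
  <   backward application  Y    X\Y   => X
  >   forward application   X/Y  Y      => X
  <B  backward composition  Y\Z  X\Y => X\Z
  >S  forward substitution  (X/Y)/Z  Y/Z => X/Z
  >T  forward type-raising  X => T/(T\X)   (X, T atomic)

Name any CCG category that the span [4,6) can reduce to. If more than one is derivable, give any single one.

N/NP

[0,8] S   <
  [0,4] PP   >
    [0,1] PP/(PP\NP)   >T
      [0,1] "clearly" : NP
    [1,4] PP\NP   >
      [1,2] "idea" : (PP\NP)/S
      [2,4] S   <
        [2,3] "song" : S\NP
        [3,4] "near" : S\(S\NP)
  [4,8] S\PP   <
    [4,7] PP   <
      [4,6] N/NP   >S
        [4,5] "river" : (N/(PP/NP))/NP
        [5,6] "this" : (PP/NP)/NP
      [6,7] "park" : PP\(N/NP)
    [7,8] "today" : (S\PP)\PP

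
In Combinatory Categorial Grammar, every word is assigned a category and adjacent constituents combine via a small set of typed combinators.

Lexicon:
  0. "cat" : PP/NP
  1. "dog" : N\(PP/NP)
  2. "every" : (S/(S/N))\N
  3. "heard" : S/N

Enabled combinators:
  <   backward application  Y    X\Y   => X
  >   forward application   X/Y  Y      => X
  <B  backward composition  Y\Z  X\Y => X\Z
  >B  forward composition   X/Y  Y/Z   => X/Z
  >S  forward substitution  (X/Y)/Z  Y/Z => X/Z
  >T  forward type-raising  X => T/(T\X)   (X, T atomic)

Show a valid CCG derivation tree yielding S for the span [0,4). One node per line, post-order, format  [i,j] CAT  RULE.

[0,1] PP/NP  lex  "cat"
[1,2] N\(PP/NP)  lex  "dog"
[0,2] N  <  k=1
[2,3] (S/(S/N))\N  lex  "every"
[0,3] S/(S/N)  <  k=2
[3,4] S/N  lex  "heard"
[0,4] S  >  k=3

[0,4] S   >
  [0,3] S/(S/N)   <
    [0,2] N   <
      [0,1] "cat" : PP/NP
      [1,2] "dog" : N\(PP/NP)
    [2,3] "every" : (S/(S/N))\N
  [3,4] "heard" : S/N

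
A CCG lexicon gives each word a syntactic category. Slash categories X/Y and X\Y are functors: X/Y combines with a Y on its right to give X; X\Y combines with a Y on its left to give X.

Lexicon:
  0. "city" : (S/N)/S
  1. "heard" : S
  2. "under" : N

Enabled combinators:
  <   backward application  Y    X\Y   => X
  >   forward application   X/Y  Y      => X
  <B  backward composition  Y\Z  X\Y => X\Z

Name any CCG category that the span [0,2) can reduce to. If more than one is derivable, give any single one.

[0,3] S   >
  [0,2] S/N   >
    [0,1] "city" : (S/N)/S
    [1,2] "heard" : S
  [2,3] "under" : N

S/N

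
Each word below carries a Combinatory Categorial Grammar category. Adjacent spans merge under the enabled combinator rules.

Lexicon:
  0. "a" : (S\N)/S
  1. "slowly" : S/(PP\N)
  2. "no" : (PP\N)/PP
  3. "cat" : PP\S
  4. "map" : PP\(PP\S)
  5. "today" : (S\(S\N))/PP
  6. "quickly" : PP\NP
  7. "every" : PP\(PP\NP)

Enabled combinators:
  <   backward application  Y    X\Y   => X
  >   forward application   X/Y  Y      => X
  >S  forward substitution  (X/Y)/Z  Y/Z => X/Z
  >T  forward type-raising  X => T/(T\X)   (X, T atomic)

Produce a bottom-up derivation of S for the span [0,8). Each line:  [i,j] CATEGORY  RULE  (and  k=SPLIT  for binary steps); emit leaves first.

[0,1] (S\N)/S  lex  "a"
[1,2] S/(PP\N)  lex  "slowly"
[2,3] (PP\N)/PP  lex  "no"
[3,4] PP\S  lex  "cat"
[4,5] PP\(PP\S)  lex  "map"
[3,5] PP  <  k=4
[2,5] PP\N  >  k=3
[1,5] S  >  k=2
[0,5] S\N  >  k=1
[5,6] (S\(S\N))/PP  lex  "today"
[6,7] PP\NP  lex  "quickly"
[7,8] PP\(PP\NP)  lex  "every"
[6,8] PP  <  k=7
[5,8] S\(S\N)  >  k=6
[0,8] S  <  k=5

[0,8] S   <
  [0,5] S\N   >
    [0,1] "a" : (S\N)/S
    [1,5] S   >
      [1,2] "slowly" : S/(PP\N)
      [2,5] PP\N   >
        [2,3] "no" : (PP\N)/PP
        [3,5] PP   <
          [3,4] "cat" : PP\S
          [4,5] "map" : PP\(PP\S)
  [5,8] S\(S\N)   >
    [5,6] "today" : (S\(S\N))/PP
    [6,8] PP   <
      [6,7] "quickly" : PP\NP
      [7,8] "every" : PP\(PP\NP)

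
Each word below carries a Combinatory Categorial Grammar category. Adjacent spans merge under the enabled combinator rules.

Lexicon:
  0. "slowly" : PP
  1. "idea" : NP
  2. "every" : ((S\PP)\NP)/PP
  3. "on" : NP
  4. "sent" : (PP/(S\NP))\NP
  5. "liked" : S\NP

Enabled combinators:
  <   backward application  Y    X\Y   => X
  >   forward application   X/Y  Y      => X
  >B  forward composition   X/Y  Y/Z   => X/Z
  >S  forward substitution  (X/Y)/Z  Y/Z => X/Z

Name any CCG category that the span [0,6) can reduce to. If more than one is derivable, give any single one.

[0,6] S   <
  [0,1] "slowly" : PP
  [1,6] S\PP   <
    [1,2] "idea" : NP
    [2,6] (S\PP)\NP   >
      [2,3] "every" : ((S\PP)\NP)/PP
      [3,6] PP   >
        [3,5] PP/(S\NP)   <
          [3,4] "on" : NP
          [4,5] "sent" : (PP/(S\NP))\NP
        [5,6] "liked" : S\NP

S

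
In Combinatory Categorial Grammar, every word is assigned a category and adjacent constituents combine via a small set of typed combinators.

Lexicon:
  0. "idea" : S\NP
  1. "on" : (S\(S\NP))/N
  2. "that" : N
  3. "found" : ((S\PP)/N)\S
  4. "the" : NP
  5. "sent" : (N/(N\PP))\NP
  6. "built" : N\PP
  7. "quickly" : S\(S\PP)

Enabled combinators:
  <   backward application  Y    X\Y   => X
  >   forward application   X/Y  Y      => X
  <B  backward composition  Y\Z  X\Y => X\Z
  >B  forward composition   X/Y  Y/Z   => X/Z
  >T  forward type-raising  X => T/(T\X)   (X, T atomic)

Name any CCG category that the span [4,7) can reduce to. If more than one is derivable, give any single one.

[0,8] S   <
  [0,7] S\PP   >
    [0,4] (S\PP)/N   <
      [0,3] S   <
        [0,1] "idea" : S\NP
        [1,3] S\(S\NP)   >
          [1,2] "on" : (S\(S\NP))/N
          [2,3] "that" : N
      [3,4] "found" : ((S\PP)/N)\S
    [4,7] N   >
      [4,6] N/(N\PP)   <
        [4,5] "the" : NP
        [5,6] "sent" : (N/(N\PP))\NP
      [6,7] "built" : N\PP
  [7,8] "quickly" : S\(S\PP)

N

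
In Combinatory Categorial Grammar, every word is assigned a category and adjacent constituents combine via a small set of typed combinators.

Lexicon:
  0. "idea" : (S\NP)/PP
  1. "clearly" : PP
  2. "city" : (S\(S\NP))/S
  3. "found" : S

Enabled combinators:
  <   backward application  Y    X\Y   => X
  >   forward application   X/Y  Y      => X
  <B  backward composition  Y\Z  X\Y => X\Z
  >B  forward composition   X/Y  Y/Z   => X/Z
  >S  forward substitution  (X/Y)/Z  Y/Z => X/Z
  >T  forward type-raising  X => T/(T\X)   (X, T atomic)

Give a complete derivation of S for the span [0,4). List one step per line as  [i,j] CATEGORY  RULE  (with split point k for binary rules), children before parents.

[0,1] (S\NP)/PP  lex  "idea"
[1,2] PP  lex  "clearly"
[0,2] S\NP  >  k=1
[2,3] (S\(S\NP))/S  lex  "city"
[3,4] S  lex  "found"
[2,4] S\(S\NP)  >  k=3
[0,4] S  <  k=2

[0,4] S   <
  [0,2] S\NP   >
    [0,1] "idea" : (S\NP)/PP
    [1,2] "clearly" : PP
  [2,4] S\(S\NP)   >
    [2,3] "city" : (S\(S\NP))/S
    [3,4] "found" : S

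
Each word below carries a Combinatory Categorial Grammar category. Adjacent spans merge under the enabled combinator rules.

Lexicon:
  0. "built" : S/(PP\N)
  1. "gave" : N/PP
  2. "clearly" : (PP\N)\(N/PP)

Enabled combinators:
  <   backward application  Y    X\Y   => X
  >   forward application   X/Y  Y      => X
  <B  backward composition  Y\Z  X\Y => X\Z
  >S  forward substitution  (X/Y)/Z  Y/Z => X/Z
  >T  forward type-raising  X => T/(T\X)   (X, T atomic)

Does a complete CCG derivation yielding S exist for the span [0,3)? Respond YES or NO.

YES

[0,3] S   >
  [0,1] "built" : S/(PP\N)
  [1,3] PP\N   <
    [1,2] "gave" : N/PP
    [2,3] "clearly" : (PP\N)\(N/PP)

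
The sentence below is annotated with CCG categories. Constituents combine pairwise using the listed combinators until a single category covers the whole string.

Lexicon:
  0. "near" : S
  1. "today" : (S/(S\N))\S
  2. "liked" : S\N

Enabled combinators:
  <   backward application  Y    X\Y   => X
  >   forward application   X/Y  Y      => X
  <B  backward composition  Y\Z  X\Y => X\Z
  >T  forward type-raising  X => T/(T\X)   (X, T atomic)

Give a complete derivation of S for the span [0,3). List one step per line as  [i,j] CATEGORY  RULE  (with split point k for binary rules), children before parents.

[0,3] S   >
  [0,2] S/(S\N)   <
    [0,1] "near" : S
    [1,2] "today" : (S/(S\N))\S
  [2,3] "liked" : S\N

[0,1] S  lex  "near"
[1,2] (S/(S\N))\S  lex  "today"
[0,2] S/(S\N)  <  k=1
[2,3] S\N  lex  "liked"
[0,3] S  >  k=2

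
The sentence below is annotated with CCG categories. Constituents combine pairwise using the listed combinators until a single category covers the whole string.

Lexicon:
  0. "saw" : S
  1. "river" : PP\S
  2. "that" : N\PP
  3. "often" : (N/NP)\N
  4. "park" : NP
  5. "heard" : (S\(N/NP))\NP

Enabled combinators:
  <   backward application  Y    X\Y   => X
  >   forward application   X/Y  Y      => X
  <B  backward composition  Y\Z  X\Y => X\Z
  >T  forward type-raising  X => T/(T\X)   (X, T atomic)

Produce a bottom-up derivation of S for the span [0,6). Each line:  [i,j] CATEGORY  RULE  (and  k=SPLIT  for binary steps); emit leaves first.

[0,6] S   <
  [0,3] N   <
    [0,1] "saw" : S
    [1,3] N\S   <B
      [1,2] "river" : PP\S
      [2,3] "that" : N\PP
  [3,6] S\N   <B
    [3,4] "often" : (N/NP)\N
    [4,6] S\(N/NP)   <
      [4,5] "park" : NP
      [5,6] "heard" : (S\(N/NP))\NP

[0,1] S  lex  "saw"
[1,2] PP\S  lex  "river"
[2,3] N\PP  lex  "that"
[1,3] N\S  <B  k=2
[0,3] N  <  k=1
[3,4] (N/NP)\N  lex  "often"
[4,5] NP  lex  "park"
[5,6] (S\(N/NP))\NP  lex  "heard"
[4,6] S\(N/NP)  <  k=5
[3,6] S\N  <B  k=4
[0,6] S  <  k=3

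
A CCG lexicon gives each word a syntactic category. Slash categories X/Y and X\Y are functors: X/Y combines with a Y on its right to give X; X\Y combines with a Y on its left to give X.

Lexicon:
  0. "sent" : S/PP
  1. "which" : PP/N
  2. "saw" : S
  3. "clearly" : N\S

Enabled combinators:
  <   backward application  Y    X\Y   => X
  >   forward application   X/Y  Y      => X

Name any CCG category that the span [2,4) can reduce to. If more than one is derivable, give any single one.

N

[0,4] S   >
  [0,1] "sent" : S/PP
  [1,4] PP   >
    [1,2] "which" : PP/N
    [2,4] N   <
      [2,3] "saw" : S
      [3,4] "clearly" : N\S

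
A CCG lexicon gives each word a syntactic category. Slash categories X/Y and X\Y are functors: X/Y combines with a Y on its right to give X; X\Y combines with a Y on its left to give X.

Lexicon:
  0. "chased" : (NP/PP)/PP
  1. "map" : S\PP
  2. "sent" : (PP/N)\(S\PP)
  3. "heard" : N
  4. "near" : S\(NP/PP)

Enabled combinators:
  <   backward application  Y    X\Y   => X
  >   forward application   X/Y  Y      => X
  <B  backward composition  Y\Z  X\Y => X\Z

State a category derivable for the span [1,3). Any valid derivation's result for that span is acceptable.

PP/N

[0,5] S   <
  [0,4] NP/PP   >
    [0,1] "chased" : (NP/PP)/PP
    [1,4] PP   >
      [1,3] PP/N   <
        [1,2] "map" : S\PP
        [2,3] "sent" : (PP/N)\(S\PP)
      [3,4] "heard" : N
  [4,5] "near" : S\(NP/PP)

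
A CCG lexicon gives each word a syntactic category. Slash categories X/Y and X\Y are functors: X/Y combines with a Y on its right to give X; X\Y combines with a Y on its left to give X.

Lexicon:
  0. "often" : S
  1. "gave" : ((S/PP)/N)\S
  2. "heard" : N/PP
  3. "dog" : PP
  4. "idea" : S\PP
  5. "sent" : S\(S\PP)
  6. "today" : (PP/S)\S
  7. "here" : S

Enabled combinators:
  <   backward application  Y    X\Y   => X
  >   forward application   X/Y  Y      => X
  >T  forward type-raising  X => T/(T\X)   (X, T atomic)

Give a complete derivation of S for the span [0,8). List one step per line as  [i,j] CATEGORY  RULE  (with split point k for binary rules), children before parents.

[0,8] S   >
  [0,4] S/PP   >
    [0,2] (S/PP)/N   <
      [0,1] "often" : S
      [1,2] "gave" : ((S/PP)/N)\S
    [2,4] N   >
      [2,3] "heard" : N/PP
      [3,4] "dog" : PP
  [4,8] PP   >
    [4,7] PP/S   <
      [4,6] S   <
        [4,5] "idea" : S\PP
        [5,6] "sent" : S\(S\PP)
      [6,7] "today" : (PP/S)\S
    [7,8] "here" : S

[0,1] S  lex  "often"
[1,2] ((S/PP)/N)\S  lex  "gave"
[0,2] (S/PP)/N  <  k=1
[2,3] N/PP  lex  "heard"
[3,4] PP  lex  "dog"
[2,4] N  >  k=3
[0,4] S/PP  >  k=2
[4,5] S\PP  lex  "idea"
[5,6] S\(S\PP)  lex  "sent"
[4,6] S  <  k=5
[6,7] (PP/S)\S  lex  "today"
[4,7] PP/S  <  k=6
[7,8] S  lex  "here"
[4,8] PP  >  k=7
[0,8] S  >  k=4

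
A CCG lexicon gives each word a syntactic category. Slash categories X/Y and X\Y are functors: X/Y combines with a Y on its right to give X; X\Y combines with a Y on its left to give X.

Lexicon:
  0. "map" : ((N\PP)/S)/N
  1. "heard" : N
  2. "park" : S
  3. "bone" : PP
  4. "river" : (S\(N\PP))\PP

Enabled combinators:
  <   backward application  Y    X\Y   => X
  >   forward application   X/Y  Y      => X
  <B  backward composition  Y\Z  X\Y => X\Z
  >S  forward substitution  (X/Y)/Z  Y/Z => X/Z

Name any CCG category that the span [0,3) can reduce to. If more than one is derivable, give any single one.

[0,5] S   <
  [0,3] N\PP   >
    [0,2] (N\PP)/S   >
      [0,1] "map" : ((N\PP)/S)/N
      [1,2] "heard" : N
    [2,3] "park" : S
  [3,5] S\(N\PP)   <
    [3,4] "bone" : PP
    [4,5] "river" : (S\(N\PP))\PP

N\PP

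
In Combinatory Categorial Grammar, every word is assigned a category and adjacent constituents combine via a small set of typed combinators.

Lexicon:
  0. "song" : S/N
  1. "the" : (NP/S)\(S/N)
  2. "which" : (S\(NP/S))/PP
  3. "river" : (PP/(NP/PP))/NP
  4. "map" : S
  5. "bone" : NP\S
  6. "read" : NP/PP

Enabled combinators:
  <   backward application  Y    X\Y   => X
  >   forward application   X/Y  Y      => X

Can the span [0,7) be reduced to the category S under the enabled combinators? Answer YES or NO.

YES

[0,7] S   <
  [0,2] NP/S   <
    [0,1] "song" : S/N
    [1,2] "the" : (NP/S)\(S/N)
  [2,7] S\(NP/S)   >
    [2,3] "which" : (S\(NP/S))/PP
    [3,7] PP   >
      [3,6] PP/(NP/PP)   >
        [3,4] "river" : (PP/(NP/PP))/NP
        [4,6] NP   <
          [4,5] "map" : S
          [5,6] "bone" : NP\S
      [6,7] "read" : NP/PP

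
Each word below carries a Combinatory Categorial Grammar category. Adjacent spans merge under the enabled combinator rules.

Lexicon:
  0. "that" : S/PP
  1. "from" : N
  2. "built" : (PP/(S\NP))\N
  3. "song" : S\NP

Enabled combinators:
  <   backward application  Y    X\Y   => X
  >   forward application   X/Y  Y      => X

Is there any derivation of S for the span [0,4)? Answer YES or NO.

[0,4] S   >
  [0,1] "that" : S/PP
  [1,4] PP   >
    [1,3] PP/(S\NP)   <
      [1,2] "from" : N
      [2,3] "built" : (PP/(S\NP))\N
    [3,4] "song" : S\NP

YES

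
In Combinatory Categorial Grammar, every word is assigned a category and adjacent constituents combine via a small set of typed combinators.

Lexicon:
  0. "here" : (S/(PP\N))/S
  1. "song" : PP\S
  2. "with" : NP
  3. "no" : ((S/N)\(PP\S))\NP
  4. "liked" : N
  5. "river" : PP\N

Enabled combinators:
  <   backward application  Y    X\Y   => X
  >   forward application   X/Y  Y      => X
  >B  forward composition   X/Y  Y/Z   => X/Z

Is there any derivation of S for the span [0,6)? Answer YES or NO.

YES

[0,6] S   >
  [0,5] S/(PP\N)   >
    [0,1] "here" : (S/(PP\N))/S
    [1,5] S   >
      [1,4] S/N   <
        [1,2] "song" : PP\S
        [2,4] (S/N)\(PP\S)   <
          [2,3] "with" : NP
          [3,4] "no" : ((S/N)\(PP\S))\NP
      [4,5] "liked" : N
  [5,6] "river" : PP\N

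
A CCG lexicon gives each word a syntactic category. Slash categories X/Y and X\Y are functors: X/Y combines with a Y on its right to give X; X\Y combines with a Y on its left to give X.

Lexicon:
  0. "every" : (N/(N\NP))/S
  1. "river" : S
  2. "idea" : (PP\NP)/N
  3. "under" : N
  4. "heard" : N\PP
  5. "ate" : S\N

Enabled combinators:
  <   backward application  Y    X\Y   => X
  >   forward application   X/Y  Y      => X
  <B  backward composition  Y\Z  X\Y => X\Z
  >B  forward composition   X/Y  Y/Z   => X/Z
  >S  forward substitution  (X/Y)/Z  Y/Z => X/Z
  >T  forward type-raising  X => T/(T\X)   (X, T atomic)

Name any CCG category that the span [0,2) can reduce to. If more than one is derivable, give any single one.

N/(N\NP)

[0,6] S   <
  [0,5] N   >
    [0,2] N/(N\NP)   >
      [0,1] "every" : (N/(N\NP))/S
      [1,2] "river" : S
    [2,5] N\NP   <B
      [2,4] PP\NP   >
        [2,3] "idea" : (PP\NP)/N
        [3,4] "under" : N
      [4,5] "heard" : N\PP
  [5,6] "ate" : S\N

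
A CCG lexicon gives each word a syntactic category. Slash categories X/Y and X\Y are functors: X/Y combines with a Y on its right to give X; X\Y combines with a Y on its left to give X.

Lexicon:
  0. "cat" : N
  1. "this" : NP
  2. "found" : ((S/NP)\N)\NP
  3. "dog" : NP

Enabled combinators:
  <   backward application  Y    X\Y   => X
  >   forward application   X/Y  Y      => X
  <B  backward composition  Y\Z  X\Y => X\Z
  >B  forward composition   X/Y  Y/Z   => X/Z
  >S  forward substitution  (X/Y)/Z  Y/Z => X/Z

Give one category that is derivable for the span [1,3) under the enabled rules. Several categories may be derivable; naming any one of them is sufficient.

[0,4] S   >
  [0,3] S/NP   <
    [0,1] "cat" : N
    [1,3] (S/NP)\N   <
      [1,2] "this" : NP
      [2,3] "found" : ((S/NP)\N)\NP
  [3,4] "dog" : NP

(S/NP)\N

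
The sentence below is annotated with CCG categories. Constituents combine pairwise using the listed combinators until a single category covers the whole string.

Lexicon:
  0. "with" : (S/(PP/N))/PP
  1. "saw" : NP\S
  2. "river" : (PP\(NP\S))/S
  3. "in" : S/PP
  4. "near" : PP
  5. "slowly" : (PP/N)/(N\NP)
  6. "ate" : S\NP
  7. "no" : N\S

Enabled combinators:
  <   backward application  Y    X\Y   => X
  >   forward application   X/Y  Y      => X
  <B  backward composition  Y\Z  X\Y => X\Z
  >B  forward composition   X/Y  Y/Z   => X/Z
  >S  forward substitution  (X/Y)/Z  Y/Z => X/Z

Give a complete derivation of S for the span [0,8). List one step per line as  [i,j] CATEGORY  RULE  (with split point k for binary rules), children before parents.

[0,8] S   >
  [0,5] S/(PP/N)   >
    [0,1] "with" : (S/(PP/N))/PP
    [1,5] PP   <
      [1,2] "saw" : NP\S
      [2,5] PP\(NP\S)   >
        [2,3] "river" : (PP\(NP\S))/S
        [3,5] S   >
          [3,4] "in" : S/PP
          [4,5] "near" : PP
  [5,8] PP/N   >
    [5,6] "slowly" : (PP/N)/(N\NP)
    [6,8] N\NP   <B
      [6,7] "ate" : S\NP
      [7,8] "no" : N\S

[0,1] (S/(PP/N))/PP  lex  "with"
[1,2] NP\S  lex  "saw"
[2,3] (PP\(NP\S))/S  lex  "river"
[3,4] S/PP  lex  "in"
[4,5] PP  lex  "near"
[3,5] S  >  k=4
[2,5] PP\(NP\S)  >  k=3
[1,5] PP  <  k=2
[0,5] S/(PP/N)  >  k=1
[5,6] (PP/N)/(N\NP)  lex  "slowly"
[6,7] S\NP  lex  "ate"
[7,8] N\S  lex  "no"
[6,8] N\NP  <B  k=7
[5,8] PP/N  >  k=6
[0,8] S  >  k=5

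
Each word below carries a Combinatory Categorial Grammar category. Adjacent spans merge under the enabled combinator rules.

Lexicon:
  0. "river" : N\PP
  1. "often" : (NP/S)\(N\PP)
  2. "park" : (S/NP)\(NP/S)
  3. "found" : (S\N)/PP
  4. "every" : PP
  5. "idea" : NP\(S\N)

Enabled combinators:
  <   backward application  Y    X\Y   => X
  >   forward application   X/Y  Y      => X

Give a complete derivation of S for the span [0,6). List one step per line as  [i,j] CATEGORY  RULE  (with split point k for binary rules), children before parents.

[0,6] S   >
  [0,3] S/NP   <
    [0,2] NP/S   <
      [0,1] "river" : N\PP
      [1,2] "often" : (NP/S)\(N\PP)
    [2,3] "park" : (S/NP)\(NP/S)
  [3,6] NP   <
    [3,5] S\N   >
      [3,4] "found" : (S\N)/PP
      [4,5] "every" : PP
    [5,6] "idea" : NP\(S\N)

[0,1] N\PP  lex  "river"
[1,2] (NP/S)\(N\PP)  lex  "often"
[0,2] NP/S  <  k=1
[2,3] (S/NP)\(NP/S)  lex  "park"
[0,3] S/NP  <  k=2
[3,4] (S\N)/PP  lex  "found"
[4,5] PP  lex  "every"
[3,5] S\N  >  k=4
[5,6] NP\(S\N)  lex  "idea"
[3,6] NP  <  k=5
[0,6] S  >  k=3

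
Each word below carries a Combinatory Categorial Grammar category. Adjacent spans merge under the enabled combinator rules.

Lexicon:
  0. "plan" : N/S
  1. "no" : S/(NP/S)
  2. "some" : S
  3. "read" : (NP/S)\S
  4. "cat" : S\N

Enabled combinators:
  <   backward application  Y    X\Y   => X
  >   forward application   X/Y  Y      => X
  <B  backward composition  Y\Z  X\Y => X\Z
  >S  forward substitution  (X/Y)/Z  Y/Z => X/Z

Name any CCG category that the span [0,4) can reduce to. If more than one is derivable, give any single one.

N

[0,5] S   <
  [0,4] N   >
    [0,1] "plan" : N/S
    [1,4] S   >
      [1,2] "no" : S/(NP/S)
      [2,4] NP/S   <
        [2,3] "some" : S
        [3,4] "read" : (NP/S)\S
  [4,5] "cat" : S\N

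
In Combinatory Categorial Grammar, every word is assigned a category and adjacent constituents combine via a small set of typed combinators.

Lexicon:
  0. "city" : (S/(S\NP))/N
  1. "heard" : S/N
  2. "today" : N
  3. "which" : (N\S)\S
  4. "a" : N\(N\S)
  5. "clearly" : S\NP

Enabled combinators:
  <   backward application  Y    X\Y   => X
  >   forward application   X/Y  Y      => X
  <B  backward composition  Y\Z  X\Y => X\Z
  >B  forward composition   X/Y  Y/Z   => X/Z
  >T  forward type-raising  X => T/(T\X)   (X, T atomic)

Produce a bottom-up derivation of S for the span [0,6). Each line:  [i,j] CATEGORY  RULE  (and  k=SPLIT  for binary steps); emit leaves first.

[0,1] (S/(S\NP))/N  lex  "city"
[1,2] S/N  lex  "heard"
[2,3] N  lex  "today"
[1,3] S  >  k=2
[3,4] (N\S)\S  lex  "which"
[1,4] N\S  <  k=3
[4,5] N\(N\S)  lex  "a"
[1,5] N  <  k=4
[0,5] S/(S\NP)  >  k=1
[5,6] S\NP  lex  "clearly"
[0,6] S  >  k=5

[0,6] S   >
  [0,5] S/(S\NP)   >
    [0,1] "city" : (S/(S\NP))/N
    [1,5] N   <
      [1,4] N\S   <
        [1,3] S   >
          [1,2] "heard" : S/N
          [2,3] "today" : N
        [3,4] "which" : (N\S)\S
      [4,5] "a" : N\(N\S)
  [5,6] "clearly" : S\NP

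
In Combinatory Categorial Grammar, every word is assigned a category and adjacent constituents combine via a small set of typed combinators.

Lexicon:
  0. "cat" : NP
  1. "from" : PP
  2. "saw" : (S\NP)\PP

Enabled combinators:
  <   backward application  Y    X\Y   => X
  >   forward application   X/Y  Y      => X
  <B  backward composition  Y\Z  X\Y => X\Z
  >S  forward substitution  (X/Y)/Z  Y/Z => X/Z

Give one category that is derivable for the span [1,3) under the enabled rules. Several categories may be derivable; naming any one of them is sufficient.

S\NP

[0,3] S   <
  [0,1] "cat" : NP
  [1,3] S\NP   <
    [1,2] "from" : PP
    [2,3] "saw" : (S\NP)\PP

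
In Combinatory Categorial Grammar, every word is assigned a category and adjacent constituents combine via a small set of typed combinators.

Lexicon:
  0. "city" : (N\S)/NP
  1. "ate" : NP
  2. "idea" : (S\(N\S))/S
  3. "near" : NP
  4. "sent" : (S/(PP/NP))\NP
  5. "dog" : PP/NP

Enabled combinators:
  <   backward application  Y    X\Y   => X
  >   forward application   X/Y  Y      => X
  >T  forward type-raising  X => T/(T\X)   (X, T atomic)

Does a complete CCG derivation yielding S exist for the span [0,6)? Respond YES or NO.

YES

[0,6] S   <
  [0,2] N\S   >
    [0,1] "city" : (N\S)/NP
    [1,2] "ate" : NP
  [2,6] S\(N\S)   >
    [2,3] "idea" : (S\(N\S))/S
    [3,6] S   >
      [3,5] S/(PP/NP)   <
        [3,4] "near" : NP
        [4,5] "sent" : (S/(PP/NP))\NP
      [5,6] "dog" : PP/NP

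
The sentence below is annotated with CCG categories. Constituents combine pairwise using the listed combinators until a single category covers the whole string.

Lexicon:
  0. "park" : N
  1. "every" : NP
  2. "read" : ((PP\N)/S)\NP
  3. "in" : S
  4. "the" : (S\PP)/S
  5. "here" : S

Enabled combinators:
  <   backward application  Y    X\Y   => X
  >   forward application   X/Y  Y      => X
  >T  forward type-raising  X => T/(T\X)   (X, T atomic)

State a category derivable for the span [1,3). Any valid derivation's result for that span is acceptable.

(PP\N)/S

[0,6] S   <
  [0,4] PP   <
    [0,1] "park" : N
    [1,4] PP\N   >
      [1,3] (PP\N)/S   <
        [1,2] "every" : NP
        [2,3] "read" : ((PP\N)/S)\NP
      [3,4] "in" : S
  [4,6] S\PP   >
    [4,5] "the" : (S\PP)/S
    [5,6] "here" : S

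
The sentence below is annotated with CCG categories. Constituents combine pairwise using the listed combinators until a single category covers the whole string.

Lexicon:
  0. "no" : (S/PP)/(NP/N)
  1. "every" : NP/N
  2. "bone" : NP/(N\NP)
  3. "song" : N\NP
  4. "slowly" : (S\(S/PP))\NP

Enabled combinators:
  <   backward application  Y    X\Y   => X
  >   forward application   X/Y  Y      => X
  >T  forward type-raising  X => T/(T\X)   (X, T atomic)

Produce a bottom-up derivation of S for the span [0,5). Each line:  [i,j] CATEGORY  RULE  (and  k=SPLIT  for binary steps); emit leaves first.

[0,5] S   <
  [0,2] S/PP   >
    [0,1] "no" : (S/PP)/(NP/N)
    [1,2] "every" : NP/N
  [2,5] S\(S/PP)   <
    [2,4] NP   >
      [2,3] "bone" : NP/(N\NP)
      [3,4] "song" : N\NP
    [4,5] "slowly" : (S\(S/PP))\NP

[0,1] (S/PP)/(NP/N)  lex  "no"
[1,2] NP/N  lex  "every"
[0,2] S/PP  >  k=1
[2,3] NP/(N\NP)  lex  "bone"
[3,4] N\NP  lex  "song"
[2,4] NP  >  k=3
[4,5] (S\(S/PP))\NP  lex  "slowly"
[2,5] S\(S/PP)  <  k=4
[0,5] S  <  k=2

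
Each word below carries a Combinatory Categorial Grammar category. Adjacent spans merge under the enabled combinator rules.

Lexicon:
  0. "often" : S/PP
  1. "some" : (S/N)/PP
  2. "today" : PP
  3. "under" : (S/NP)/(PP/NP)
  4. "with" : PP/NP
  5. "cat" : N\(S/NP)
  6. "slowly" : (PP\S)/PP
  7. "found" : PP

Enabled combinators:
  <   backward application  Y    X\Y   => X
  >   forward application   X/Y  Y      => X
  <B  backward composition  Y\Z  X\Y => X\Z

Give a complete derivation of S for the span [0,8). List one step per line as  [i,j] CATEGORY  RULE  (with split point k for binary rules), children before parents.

[0,8] S   >
  [0,1] "often" : S/PP
  [1,8] PP   <
    [1,6] S   >
      [1,3] S/N   >
        [1,2] "some" : (S/N)/PP
        [2,3] "today" : PP
      [3,6] N   <
        [3,5] S/NP   >
          [3,4] "under" : (S/NP)/(PP/NP)
          [4,5] "with" : PP/NP
        [5,6] "cat" : N\(S/NP)
    [6,8] PP\S   >
      [6,7] "slowly" : (PP\S)/PP
      [7,8] "found" : PP

[0,1] S/PP  lex  "often"
[1,2] (S/N)/PP  lex  "some"
[2,3] PP  lex  "today"
[1,3] S/N  >  k=2
[3,4] (S/NP)/(PP/NP)  lex  "under"
[4,5] PP/NP  lex  "with"
[3,5] S/NP  >  k=4
[5,6] N\(S/NP)  lex  "cat"
[3,6] N  <  k=5
[1,6] S  >  k=3
[6,7] (PP\S)/PP  lex  "slowly"
[7,8] PP  lex  "found"
[6,8] PP\S  >  k=7
[1,8] PP  <  k=6
[0,8] S  >  k=1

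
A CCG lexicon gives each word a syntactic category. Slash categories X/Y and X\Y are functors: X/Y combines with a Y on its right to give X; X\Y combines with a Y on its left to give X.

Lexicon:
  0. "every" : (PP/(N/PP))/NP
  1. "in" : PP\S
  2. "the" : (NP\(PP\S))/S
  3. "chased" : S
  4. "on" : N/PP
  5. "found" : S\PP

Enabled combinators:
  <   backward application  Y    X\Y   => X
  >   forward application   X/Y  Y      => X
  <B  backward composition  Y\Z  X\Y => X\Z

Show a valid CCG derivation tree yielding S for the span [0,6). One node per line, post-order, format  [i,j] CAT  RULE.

[0,1] (PP/(N/PP))/NP  lex  "every"
[1,2] PP\S  lex  "in"
[2,3] (NP\(PP\S))/S  lex  "the"
[3,4] S  lex  "chased"
[2,4] NP\(PP\S)  >  k=3
[1,4] NP  <  k=2
[0,4] PP/(N/PP)  >  k=1
[4,5] N/PP  lex  "on"
[0,5] PP  >  k=4
[5,6] S\PP  lex  "found"
[0,6] S  <  k=5

[0,6] S   <
  [0,5] PP   >
    [0,4] PP/(N/PP)   >
      [0,1] "every" : (PP/(N/PP))/NP
      [1,4] NP   <
        [1,2] "in" : PP\S
        [2,4] NP\(PP\S)   >
          [2,3] "the" : (NP\(PP\S))/S
          [3,4] "chased" : S
    [4,5] "on" : N/PP
  [5,6] "found" : S\PP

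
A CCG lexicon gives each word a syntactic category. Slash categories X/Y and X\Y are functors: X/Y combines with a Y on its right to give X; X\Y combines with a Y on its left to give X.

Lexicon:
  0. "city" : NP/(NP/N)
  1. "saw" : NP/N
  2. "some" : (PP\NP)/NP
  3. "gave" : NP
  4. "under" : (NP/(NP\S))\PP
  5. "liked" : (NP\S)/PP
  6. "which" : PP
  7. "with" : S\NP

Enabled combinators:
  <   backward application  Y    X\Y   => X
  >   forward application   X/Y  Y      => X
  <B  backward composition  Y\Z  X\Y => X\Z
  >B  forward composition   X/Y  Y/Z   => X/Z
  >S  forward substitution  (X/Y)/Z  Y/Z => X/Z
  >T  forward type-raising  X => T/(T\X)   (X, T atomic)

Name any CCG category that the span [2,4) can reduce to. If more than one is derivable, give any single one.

PP\NP

[0,8] S   <
  [0,7] NP   >
    [0,5] NP/(NP\S)   <
      [0,4] PP   <
        [0,2] NP   >
          [0,1] "city" : NP/(NP/N)
          [1,2] "saw" : NP/N
        [2,4] PP\NP   >
          [2,3] "some" : (PP\NP)/NP
          [3,4] "gave" : NP
      [4,5] "under" : (NP/(NP\S))\PP
    [5,7] NP\S   >
      [5,6] "liked" : (NP\S)/PP
      [6,7] "which" : PP
  [7,8] "with" : S\NP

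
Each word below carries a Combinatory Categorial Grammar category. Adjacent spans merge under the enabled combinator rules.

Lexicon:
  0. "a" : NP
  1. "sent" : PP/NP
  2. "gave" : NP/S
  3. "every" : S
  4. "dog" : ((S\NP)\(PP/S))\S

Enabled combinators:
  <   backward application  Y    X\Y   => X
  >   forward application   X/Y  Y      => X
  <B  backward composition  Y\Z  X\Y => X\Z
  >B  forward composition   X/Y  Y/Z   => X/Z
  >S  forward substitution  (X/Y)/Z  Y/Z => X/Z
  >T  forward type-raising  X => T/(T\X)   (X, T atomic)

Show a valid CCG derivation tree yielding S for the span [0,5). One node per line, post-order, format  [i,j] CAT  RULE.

[0,5] S   <
  [0,1] "a" : NP
  [1,5] S\NP   <
    [1,3] PP/S   >B
      [1,2] "sent" : PP/NP
      [2,3] "gave" : NP/S
    [3,5] (S\NP)\(PP/S)   <
      [3,4] "every" : S
      [4,5] "dog" : ((S\NP)\(PP/S))\S

[0,1] NP  lex  "a"
[1,2] PP/NP  lex  "sent"
[2,3] NP/S  lex  "gave"
[1,3] PP/S  >B  k=2
[3,4] S  lex  "every"
[4,5] ((S\NP)\(PP/S))\S  lex  "dog"
[3,5] (S\NP)\(PP/S)  <  k=4
[1,5] S\NP  <  k=3
[0,5] S  <  k=1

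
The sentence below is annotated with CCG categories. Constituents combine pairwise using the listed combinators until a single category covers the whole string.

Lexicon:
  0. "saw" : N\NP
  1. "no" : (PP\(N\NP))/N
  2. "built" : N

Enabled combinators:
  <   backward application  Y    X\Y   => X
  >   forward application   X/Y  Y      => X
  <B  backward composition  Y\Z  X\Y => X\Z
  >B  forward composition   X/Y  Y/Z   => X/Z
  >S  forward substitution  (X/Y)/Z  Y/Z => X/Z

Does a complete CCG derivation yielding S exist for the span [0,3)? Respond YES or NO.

N\NP (PP\(N\NP))/N N
CKY chart[0,3] = {PP}; S ∉ chart

NO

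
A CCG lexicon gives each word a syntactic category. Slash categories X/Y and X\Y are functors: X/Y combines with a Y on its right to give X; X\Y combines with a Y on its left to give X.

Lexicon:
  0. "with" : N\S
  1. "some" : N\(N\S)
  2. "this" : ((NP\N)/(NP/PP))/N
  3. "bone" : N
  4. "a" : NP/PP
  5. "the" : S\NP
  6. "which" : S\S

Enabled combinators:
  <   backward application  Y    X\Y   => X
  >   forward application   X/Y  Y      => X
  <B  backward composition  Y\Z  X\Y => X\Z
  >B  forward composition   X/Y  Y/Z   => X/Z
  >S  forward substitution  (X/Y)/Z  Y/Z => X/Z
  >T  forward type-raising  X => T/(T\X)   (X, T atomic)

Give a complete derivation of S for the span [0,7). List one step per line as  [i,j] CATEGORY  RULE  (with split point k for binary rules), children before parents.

[0,7] S   <
  [0,5] NP   <
    [0,2] N   <
      [0,1] "with" : N\S
      [1,2] "some" : N\(N\S)
    [2,5] NP\N   >
      [2,4] (NP\N)/(NP/PP)   >
        [2,3] "this" : ((NP\N)/(NP/PP))/N
        [3,4] "bone" : N
      [4,5] "a" : NP/PP
  [5,7] S\NP   <B
    [5,6] "the" : S\NP
    [6,7] "which" : S\S

[0,1] N\S  lex  "with"
[1,2] N\(N\S)  lex  "some"
[0,2] N  <  k=1
[2,3] ((NP\N)/(NP/PP))/N  lex  "this"
[3,4] N  lex  "bone"
[2,4] (NP\N)/(NP/PP)  >  k=3
[4,5] NP/PP  lex  "a"
[2,5] NP\N  >  k=4
[0,5] NP  <  k=2
[5,6] S\NP  lex  "the"
[6,7] S\S  lex  "which"
[5,7] S\NP  <B  k=6
[0,7] S  <  k=5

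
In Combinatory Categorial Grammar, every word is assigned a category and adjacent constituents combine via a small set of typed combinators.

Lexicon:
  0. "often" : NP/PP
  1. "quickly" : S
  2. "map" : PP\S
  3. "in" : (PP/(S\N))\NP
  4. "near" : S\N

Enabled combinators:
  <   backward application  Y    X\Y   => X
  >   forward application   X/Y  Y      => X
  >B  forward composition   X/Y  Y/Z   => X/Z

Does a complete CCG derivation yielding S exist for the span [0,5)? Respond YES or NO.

NO

NP/PP S PP\S (PP/(S\N))\NP S\N
CKY chart[0,5] = {PP}; S ∉ chart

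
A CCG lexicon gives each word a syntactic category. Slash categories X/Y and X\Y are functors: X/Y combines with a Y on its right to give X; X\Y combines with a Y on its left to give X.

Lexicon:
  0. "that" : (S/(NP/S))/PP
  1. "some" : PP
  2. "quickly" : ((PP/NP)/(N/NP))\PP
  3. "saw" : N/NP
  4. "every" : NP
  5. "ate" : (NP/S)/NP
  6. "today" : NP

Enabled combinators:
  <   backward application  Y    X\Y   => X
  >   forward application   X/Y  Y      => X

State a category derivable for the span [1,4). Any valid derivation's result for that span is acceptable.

[0,7] S   >
  [0,5] S/(NP/S)   >
    [0,1] "that" : (S/(NP/S))/PP
    [1,5] PP   >
      [1,4] PP/NP   >
        [1,3] (PP/NP)/(N/NP)   <
          [1,2] "some" : PP
          [2,3] "quickly" : ((PP/NP)/(N/NP))\PP
        [3,4] "saw" : N/NP
      [4,5] "every" : NP
  [5,7] NP/S   >
    [5,6] "ate" : (NP/S)/NP
    [6,7] "today" : NP

PP/NP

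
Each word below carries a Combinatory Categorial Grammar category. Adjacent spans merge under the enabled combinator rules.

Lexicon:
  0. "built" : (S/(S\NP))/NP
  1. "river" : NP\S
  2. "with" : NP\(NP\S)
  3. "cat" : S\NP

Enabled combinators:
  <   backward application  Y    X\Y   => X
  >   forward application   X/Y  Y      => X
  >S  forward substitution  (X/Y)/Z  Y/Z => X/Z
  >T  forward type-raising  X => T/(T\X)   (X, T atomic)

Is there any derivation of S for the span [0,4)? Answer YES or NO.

[0,4] S   >
  [0,3] S/(S\NP)   >
    [0,1] "built" : (S/(S\NP))/NP
    [1,3] NP   <
      [1,2] "river" : NP\S
      [2,3] "with" : NP\(NP\S)
  [3,4] "cat" : S\NP

YES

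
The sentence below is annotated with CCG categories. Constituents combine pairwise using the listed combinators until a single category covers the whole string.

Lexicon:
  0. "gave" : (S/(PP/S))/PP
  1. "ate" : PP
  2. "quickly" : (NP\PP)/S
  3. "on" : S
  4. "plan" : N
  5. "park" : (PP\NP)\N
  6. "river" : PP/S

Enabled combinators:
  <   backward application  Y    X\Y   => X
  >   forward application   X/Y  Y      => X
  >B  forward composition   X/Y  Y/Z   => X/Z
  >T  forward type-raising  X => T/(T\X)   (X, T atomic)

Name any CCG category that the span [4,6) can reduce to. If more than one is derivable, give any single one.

[0,7] S   >
  [0,6] S/(PP/S)   >
    [0,1] "gave" : (S/(PP/S))/PP
    [1,6] PP   <
      [1,4] NP   <
        [1,2] "ate" : PP
        [2,4] NP\PP   >
          [2,3] "quickly" : (NP\PP)/S
          [3,4] "on" : S
      [4,6] PP\NP   <
        [4,5] "plan" : N
        [5,6] "park" : (PP\NP)\N
  [6,7] "river" : PP/S

PP\NP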